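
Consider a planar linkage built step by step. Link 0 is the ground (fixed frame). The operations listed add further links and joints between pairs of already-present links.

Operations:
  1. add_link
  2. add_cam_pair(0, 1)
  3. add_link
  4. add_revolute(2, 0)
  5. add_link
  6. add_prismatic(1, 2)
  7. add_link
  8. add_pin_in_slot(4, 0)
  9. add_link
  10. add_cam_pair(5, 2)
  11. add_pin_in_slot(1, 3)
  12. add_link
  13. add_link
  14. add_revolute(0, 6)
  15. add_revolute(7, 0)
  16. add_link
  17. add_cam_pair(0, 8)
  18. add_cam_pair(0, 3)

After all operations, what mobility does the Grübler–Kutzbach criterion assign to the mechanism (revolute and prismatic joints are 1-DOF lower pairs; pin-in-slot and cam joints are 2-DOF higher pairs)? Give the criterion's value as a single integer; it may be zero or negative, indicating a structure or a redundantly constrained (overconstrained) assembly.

M = 10

L=1 J1=0 J2=0
add link → L=2 J1=0 J2=0
C@0,1 dof=2 J2 → L=2 J1=0 J2=1
add link → L=3 J1=0 J2=1
R@2,0 dof=1 J1 → L=3 J1=1 J2=1
add link → L=4 J1=1 J2=1
P@1,2 dof=1 J1 → L=4 J1=2 J2=1
add link → L=5 J1=2 J2=1
PS@4,0 dof=2 J2 → L=5 J1=2 J2=2
add link → L=6 J1=2 J2=2
C@5,2 dof=2 J2 → L=6 J1=2 J2=3
PS@1,3 dof=2 J2 → L=6 J1=2 J2=4
add link → L=7 J1=2 J2=4
add link → L=8 J1=2 J2=4
R@0,6 dof=1 J1 → L=8 J1=3 J2=4
R@7,0 dof=1 J1 → L=8 J1=4 J2=4
add link → L=9 J1=4 J2=4
C@0,8 dof=2 J2 → L=9 J1=4 J2=5
C@0,3 dof=2 J2 → L=9 J1=4 J2=6
M=3(L−1)−2J1−J2=3·8−2·4−6=10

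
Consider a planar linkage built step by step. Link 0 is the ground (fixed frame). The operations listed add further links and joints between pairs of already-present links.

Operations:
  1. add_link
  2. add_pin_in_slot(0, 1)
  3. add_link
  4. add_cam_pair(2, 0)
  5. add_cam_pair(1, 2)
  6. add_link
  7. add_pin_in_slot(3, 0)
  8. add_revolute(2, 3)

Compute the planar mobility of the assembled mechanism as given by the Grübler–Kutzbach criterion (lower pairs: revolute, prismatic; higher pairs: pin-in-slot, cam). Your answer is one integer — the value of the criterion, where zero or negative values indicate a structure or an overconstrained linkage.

M = 3

(L,J1,J2)=(1,0,0); link0 fixed
link1: (2,0,0)
PS 0-1 [J2]: (2,0,1)
link2: (3,0,1)
C 2-0 [J2]: (3,0,2)
C 1-2 [J2]: (3,0,3)
link3: (4,0,3)
PS 3-0 [J2]: (4,0,4)
R 2-3 [J1]: (4,1,4)
Grübler: 3·3 − 2·1 − 4 = 3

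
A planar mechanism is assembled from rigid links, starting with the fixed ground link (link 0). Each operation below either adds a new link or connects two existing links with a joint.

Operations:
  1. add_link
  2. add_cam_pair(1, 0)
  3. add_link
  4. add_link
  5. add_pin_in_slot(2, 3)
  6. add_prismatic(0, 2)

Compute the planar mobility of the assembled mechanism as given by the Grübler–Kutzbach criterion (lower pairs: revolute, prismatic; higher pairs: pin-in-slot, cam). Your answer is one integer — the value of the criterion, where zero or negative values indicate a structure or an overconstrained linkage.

M = 5

L=1 J1=0 J2=0
add link → L=2 J1=0 J2=0
C@1,0 dof=2 J2 → L=2 J1=0 J2=1
add link → L=3 J1=0 J2=1
add link → L=4 J1=0 J2=1
PS@2,3 dof=2 J2 → L=4 J1=0 J2=2
P@0,2 dof=1 J1 → L=4 J1=1 J2=2
M=3(L−1)−2J1−J2=3·3−2·1−2=5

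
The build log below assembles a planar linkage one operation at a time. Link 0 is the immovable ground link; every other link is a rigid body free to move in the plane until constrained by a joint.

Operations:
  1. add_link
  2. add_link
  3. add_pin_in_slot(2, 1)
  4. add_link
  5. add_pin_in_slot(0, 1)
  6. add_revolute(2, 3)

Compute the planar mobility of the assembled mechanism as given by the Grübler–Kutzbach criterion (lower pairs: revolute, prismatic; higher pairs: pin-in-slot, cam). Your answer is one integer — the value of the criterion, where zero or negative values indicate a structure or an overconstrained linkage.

(L,J1,J2)=(1,0,0); link0 fixed
link1: (2,0,0)
link2: (3,0,0)
PS 2-1 [J2]: (3,0,1)
link3: (4,0,1)
PS 0-1 [J2]: (4,0,2)
R 2-3 [J1]: (4,1,2)
Grübler: 3·3 − 2·1 − 2 = 5

M = 5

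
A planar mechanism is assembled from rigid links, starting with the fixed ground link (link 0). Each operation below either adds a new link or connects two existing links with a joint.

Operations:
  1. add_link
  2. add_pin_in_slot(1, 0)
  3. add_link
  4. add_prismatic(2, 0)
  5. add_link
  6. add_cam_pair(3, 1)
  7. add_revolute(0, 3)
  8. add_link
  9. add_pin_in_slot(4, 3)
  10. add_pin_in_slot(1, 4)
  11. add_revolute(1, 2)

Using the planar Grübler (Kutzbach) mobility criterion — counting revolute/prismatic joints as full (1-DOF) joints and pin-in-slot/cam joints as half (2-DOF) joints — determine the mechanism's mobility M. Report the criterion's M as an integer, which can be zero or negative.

ground; <1,0,0>
#1 <2,0,0>
PS:1↔0 J2 <2,0,1>
#2 <3,0,1>
P:2↔0 J1 <3,1,1>
#3 <4,1,1>
C:3↔1 J2 <4,1,2>
R:0↔3 J1 <4,2,2>
#4 <5,2,2>
PS:4↔3 J2 <5,2,3>
PS:1↔4 J2 <5,2,4>
R:1↔2 J1 <5,3,4>
3×4 − 2×3 − 1×4 = 2

M = 2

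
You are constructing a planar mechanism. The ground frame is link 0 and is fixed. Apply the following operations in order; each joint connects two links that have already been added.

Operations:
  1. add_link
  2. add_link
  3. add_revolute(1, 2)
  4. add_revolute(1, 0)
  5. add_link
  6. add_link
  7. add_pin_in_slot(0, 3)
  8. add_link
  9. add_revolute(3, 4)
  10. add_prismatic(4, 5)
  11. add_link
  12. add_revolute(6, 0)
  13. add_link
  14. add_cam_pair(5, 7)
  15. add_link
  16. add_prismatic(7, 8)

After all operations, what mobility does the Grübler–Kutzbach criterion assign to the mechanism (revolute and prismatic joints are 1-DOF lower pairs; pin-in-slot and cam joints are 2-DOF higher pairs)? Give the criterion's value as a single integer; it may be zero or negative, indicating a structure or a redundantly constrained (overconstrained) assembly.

M = 10

[1;0;0] (link 0 is ground)
L+ [2;0;0]
L+ [3;0;0]
R(1,2)∈J1 [3;1;0]
R(1,0)∈J1 [3;2;0]
L+ [4;2;0]
L+ [5;2;0]
PS(0,3)∈J2 [5;2;1]
L+ [6;2;1]
R(3,4)∈J1 [6;3;1]
P(4,5)∈J1 [6;4;1]
L+ [7;4;1]
R(6,0)∈J1 [7;5;1]
L+ [8;5;1]
C(5,7)∈J2 [8;5;2]
L+ [9;5;2]
P(7,8)∈J1 [9;6;2]
mobility = 24 − 12 − 2 = 10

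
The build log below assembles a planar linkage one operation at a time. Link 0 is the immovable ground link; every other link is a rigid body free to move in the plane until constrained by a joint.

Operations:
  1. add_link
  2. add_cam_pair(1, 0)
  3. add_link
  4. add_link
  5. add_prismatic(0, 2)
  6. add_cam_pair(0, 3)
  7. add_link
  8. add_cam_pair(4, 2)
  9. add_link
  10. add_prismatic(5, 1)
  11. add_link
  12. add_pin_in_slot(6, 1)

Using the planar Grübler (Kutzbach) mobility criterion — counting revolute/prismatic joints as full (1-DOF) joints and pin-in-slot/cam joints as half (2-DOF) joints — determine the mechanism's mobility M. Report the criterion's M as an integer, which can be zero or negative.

M = 10

ground; <1,0,0>
#1 <2,0,0>
C:1↔0 J2 <2,0,1>
#2 <3,0,1>
#3 <4,0,1>
P:0↔2 J1 <4,1,1>
C:0↔3 J2 <4,1,2>
#4 <5,1,2>
C:4↔2 J2 <5,1,3>
#5 <6,1,3>
P:5↔1 J1 <6,2,3>
#6 <7,2,3>
PS:6↔1 J2 <7,2,4>
3×6 − 2×2 − 1×4 = 10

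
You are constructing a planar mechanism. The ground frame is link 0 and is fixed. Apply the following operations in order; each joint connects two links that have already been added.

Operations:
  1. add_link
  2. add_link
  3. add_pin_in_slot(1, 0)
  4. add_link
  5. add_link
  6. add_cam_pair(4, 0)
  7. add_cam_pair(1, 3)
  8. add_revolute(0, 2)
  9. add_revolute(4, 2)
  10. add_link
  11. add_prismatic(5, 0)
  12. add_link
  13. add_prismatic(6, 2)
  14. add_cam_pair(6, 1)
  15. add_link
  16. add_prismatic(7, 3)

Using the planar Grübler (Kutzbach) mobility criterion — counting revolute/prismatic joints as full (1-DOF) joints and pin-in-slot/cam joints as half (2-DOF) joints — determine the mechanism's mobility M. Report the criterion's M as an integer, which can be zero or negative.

[1;0;0] (link 0 is ground)
L+ [2;0;0]
L+ [3;0;0]
PS(1,0)∈J2 [3;0;1]
L+ [4;0;1]
L+ [5;0;1]
C(4,0)∈J2 [5;0;2]
C(1,3)∈J2 [5;0;3]
R(0,2)∈J1 [5;1;3]
R(4,2)∈J1 [5;2;3]
L+ [6;2;3]
P(5,0)∈J1 [6;3;3]
L+ [7;3;3]
P(6,2)∈J1 [7;4;3]
C(6,1)∈J2 [7;4;4]
L+ [8;4;4]
P(7,3)∈J1 [8;5;4]
mobility = 21 − 10 − 4 = 7

M = 7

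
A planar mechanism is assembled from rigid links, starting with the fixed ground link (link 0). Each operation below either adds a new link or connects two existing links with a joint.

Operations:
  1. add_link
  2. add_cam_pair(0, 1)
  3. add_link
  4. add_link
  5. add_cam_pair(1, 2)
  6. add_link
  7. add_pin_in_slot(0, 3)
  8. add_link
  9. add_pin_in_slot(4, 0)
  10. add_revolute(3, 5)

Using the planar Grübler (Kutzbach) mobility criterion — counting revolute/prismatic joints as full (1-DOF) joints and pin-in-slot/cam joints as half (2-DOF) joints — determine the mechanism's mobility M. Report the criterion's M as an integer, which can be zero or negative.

M = 9

[1;0;0] (link 0 is ground)
L+ [2;0;0]
C(0,1)∈J2 [2;0;1]
L+ [3;0;1]
L+ [4;0;1]
C(1,2)∈J2 [4;0;2]
L+ [5;0;2]
PS(0,3)∈J2 [5;0;3]
L+ [6;0;3]
PS(4,0)∈J2 [6;0;4]
R(3,5)∈J1 [6;1;4]
mobility = 15 − 2 − 4 = 9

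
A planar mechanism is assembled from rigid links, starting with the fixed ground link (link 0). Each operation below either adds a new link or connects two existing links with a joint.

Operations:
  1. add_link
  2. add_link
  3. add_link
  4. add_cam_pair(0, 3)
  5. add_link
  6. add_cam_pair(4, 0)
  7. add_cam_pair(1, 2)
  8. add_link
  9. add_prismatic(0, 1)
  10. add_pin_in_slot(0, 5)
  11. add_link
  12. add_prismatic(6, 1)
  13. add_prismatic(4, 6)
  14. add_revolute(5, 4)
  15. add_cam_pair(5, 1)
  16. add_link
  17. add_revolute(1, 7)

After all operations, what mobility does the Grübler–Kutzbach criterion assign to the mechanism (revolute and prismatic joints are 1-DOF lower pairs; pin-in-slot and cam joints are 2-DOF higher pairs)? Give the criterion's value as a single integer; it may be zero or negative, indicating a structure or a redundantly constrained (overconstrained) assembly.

M = 6

(L,J1,J2)=(1,0,0); link0 fixed
link1: (2,0,0)
link2: (3,0,0)
link3: (4,0,0)
C 0-3 [J2]: (4,0,1)
link4: (5,0,1)
C 4-0 [J2]: (5,0,2)
C 1-2 [J2]: (5,0,3)
link5: (6,0,3)
P 0-1 [J1]: (6,1,3)
PS 0-5 [J2]: (6,1,4)
link6: (7,1,4)
P 6-1 [J1]: (7,2,4)
P 4-6 [J1]: (7,3,4)
R 5-4 [J1]: (7,4,4)
C 5-1 [J2]: (7,4,5)
link7: (8,4,5)
R 1-7 [J1]: (8,5,5)
Grübler: 3·7 − 2·5 − 5 = 6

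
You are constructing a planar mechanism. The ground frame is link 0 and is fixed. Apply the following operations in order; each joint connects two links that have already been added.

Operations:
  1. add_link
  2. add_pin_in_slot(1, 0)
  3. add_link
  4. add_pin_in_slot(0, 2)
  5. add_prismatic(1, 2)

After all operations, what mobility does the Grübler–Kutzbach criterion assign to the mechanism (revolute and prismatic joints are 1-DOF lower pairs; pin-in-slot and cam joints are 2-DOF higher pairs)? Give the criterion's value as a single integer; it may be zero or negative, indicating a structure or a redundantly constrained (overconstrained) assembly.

M = 2

L=1 J1=0 J2=0
add link → L=2 J1=0 J2=0
PS@1,0 dof=2 J2 → L=2 J1=0 J2=1
add link → L=3 J1=0 J2=1
PS@0,2 dof=2 J2 → L=3 J1=0 J2=2
P@1,2 dof=1 J1 → L=3 J1=1 J2=2
M=3(L−1)−2J1−J2=3·2−2·1−2=2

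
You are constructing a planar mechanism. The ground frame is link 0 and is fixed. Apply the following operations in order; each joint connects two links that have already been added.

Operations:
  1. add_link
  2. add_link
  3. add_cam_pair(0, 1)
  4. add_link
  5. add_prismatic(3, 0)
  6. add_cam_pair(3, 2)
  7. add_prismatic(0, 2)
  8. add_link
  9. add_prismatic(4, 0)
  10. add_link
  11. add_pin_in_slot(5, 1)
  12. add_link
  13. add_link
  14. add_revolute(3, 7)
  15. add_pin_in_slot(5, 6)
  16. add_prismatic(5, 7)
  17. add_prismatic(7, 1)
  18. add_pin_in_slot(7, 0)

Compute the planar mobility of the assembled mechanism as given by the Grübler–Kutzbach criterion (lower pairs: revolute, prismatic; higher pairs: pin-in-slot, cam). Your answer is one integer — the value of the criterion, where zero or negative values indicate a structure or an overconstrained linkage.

link 0 = ground. State L|J1|J2 = 1|0|0
+link1  2|0|0
+link2  3|0|0
C(0,1) f=2→J2  3|0|1
+link3  4|0|1
P(3,0) f=1→J1  4|1|1
C(3,2) f=2→J2  4|1|2
P(0,2) f=1→J1  4|2|2
+link4  5|2|2
P(4,0) f=1→J1  5|3|2
+link5  6|3|2
PS(5,1) f=2→J2  6|3|3
+link6  7|3|3
+link7  8|3|3
R(3,7) f=1→J1  8|4|3
PS(5,6) f=2→J2  8|4|4
P(5,7) f=1→J1  8|5|4
P(7,1) f=1→J1  8|6|4
PS(7,0) f=2→J2  8|6|5
M = 3(8−1)−2·6−5 = 21−12−5 = 4

M = 4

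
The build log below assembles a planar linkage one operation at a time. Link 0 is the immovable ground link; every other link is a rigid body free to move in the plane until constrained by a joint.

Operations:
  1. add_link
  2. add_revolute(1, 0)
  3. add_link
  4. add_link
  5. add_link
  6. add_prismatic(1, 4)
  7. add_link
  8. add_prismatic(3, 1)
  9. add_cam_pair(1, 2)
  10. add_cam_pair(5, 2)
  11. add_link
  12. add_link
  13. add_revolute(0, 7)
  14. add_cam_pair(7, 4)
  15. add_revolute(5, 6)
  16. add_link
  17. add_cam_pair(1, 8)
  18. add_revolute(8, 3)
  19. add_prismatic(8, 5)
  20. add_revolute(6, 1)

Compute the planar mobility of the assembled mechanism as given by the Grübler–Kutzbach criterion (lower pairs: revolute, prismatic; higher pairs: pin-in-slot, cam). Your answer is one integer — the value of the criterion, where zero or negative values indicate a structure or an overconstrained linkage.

M = 4

(L,J1,J2)=(1,0,0); link0 fixed
link1: (2,0,0)
R 1-0 [J1]: (2,1,0)
link2: (3,1,0)
link3: (4,1,0)
link4: (5,1,0)
P 1-4 [J1]: (5,2,0)
link5: (6,2,0)
P 3-1 [J1]: (6,3,0)
C 1-2 [J2]: (6,3,1)
C 5-2 [J2]: (6,3,2)
link6: (7,3,2)
link7: (8,3,2)
R 0-7 [J1]: (8,4,2)
C 7-4 [J2]: (8,4,3)
R 5-6 [J1]: (8,5,3)
link8: (9,5,3)
C 1-8 [J2]: (9,5,4)
R 8-3 [J1]: (9,6,4)
P 8-5 [J1]: (9,7,4)
R 6-1 [J1]: (9,8,4)
Grübler: 3·8 − 2·8 − 4 = 4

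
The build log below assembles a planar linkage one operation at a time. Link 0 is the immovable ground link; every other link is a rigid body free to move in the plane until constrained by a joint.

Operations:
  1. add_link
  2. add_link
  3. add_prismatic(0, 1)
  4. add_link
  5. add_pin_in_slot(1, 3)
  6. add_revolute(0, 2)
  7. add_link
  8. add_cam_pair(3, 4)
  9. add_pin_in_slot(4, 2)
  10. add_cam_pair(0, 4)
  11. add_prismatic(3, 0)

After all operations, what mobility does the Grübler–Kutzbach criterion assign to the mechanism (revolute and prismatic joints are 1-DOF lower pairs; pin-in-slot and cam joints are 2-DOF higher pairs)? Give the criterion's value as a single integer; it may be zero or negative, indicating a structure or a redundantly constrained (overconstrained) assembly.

M = 2

(L,J1,J2)=(1,0,0); link0 fixed
link1: (2,0,0)
link2: (3,0,0)
P 0-1 [J1]: (3,1,0)
link3: (4,1,0)
PS 1-3 [J2]: (4,1,1)
R 0-2 [J1]: (4,2,1)
link4: (5,2,1)
C 3-4 [J2]: (5,2,2)
PS 4-2 [J2]: (5,2,3)
C 0-4 [J2]: (5,2,4)
P 3-0 [J1]: (5,3,4)
Grübler: 3·4 − 2·3 − 4 = 2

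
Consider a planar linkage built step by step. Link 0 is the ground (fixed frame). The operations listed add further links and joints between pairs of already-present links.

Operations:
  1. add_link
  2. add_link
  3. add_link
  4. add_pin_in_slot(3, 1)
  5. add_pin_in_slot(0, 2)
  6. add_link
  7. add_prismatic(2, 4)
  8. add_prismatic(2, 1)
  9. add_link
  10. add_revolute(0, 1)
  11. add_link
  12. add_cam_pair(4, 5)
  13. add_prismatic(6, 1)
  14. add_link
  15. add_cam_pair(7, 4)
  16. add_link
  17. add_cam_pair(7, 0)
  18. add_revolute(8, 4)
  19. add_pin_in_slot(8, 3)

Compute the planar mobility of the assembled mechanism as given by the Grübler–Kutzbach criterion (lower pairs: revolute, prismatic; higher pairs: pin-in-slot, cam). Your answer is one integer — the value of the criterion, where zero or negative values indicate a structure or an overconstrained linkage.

M = 8

ground; <1,0,0>
#1 <2,0,0>
#2 <3,0,0>
#3 <4,0,0>
PS:3↔1 J2 <4,0,1>
PS:0↔2 J2 <4,0,2>
#4 <5,0,2>
P:2↔4 J1 <5,1,2>
P:2↔1 J1 <5,2,2>
#5 <6,2,2>
R:0↔1 J1 <6,3,2>
#6 <7,3,2>
C:4↔5 J2 <7,3,3>
P:6↔1 J1 <7,4,3>
#7 <8,4,3>
C:7↔4 J2 <8,4,4>
#8 <9,4,4>
C:7↔0 J2 <9,4,5>
R:8↔4 J1 <9,5,5>
PS:8↔3 J2 <9,5,6>
3×8 − 2×5 − 1×6 = 8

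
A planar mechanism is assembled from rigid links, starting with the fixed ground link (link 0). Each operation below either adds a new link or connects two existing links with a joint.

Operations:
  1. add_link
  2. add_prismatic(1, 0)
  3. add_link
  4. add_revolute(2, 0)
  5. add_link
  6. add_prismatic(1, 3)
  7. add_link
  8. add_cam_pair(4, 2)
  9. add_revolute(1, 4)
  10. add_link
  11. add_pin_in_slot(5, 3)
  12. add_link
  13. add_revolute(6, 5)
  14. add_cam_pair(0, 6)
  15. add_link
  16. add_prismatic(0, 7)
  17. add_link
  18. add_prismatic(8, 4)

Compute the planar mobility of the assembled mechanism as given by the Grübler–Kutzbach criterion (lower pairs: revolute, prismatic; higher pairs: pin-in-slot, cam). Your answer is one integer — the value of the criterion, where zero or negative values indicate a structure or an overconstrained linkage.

M = 7

[1;0;0] (link 0 is ground)
L+ [2;0;0]
P(1,0)∈J1 [2;1;0]
L+ [3;1;0]
R(2,0)∈J1 [3;2;0]
L+ [4;2;0]
P(1,3)∈J1 [4;3;0]
L+ [5;3;0]
C(4,2)∈J2 [5;3;1]
R(1,4)∈J1 [5;4;1]
L+ [6;4;1]
PS(5,3)∈J2 [6;4;2]
L+ [7;4;2]
R(6,5)∈J1 [7;5;2]
C(0,6)∈J2 [7;5;3]
L+ [8;5;3]
P(0,7)∈J1 [8;6;3]
L+ [9;6;3]
P(8,4)∈J1 [9;7;3]
mobility = 24 − 14 − 3 = 7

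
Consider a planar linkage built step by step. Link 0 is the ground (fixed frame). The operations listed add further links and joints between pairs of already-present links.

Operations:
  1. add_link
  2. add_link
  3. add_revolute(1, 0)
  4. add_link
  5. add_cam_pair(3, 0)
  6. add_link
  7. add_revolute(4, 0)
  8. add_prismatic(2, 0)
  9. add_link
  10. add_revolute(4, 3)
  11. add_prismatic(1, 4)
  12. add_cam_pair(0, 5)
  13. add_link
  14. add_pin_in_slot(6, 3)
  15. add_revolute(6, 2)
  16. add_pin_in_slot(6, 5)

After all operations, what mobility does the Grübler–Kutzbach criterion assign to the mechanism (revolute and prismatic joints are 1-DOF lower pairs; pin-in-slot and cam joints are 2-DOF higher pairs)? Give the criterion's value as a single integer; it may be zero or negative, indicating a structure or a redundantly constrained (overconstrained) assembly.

M = 2

L=1 J1=0 J2=0
add link → L=2 J1=0 J2=0
add link → L=3 J1=0 J2=0
R@1,0 dof=1 J1 → L=3 J1=1 J2=0
add link → L=4 J1=1 J2=0
C@3,0 dof=2 J2 → L=4 J1=1 J2=1
add link → L=5 J1=1 J2=1
R@4,0 dof=1 J1 → L=5 J1=2 J2=1
P@2,0 dof=1 J1 → L=5 J1=3 J2=1
add link → L=6 J1=3 J2=1
R@4,3 dof=1 J1 → L=6 J1=4 J2=1
P@1,4 dof=1 J1 → L=6 J1=5 J2=1
C@0,5 dof=2 J2 → L=6 J1=5 J2=2
add link → L=7 J1=5 J2=2
PS@6,3 dof=2 J2 → L=7 J1=5 J2=3
R@6,2 dof=1 J1 → L=7 J1=6 J2=3
PS@6,5 dof=2 J2 → L=7 J1=6 J2=4
M=3(L−1)−2J1−J2=3·6−2·6−4=2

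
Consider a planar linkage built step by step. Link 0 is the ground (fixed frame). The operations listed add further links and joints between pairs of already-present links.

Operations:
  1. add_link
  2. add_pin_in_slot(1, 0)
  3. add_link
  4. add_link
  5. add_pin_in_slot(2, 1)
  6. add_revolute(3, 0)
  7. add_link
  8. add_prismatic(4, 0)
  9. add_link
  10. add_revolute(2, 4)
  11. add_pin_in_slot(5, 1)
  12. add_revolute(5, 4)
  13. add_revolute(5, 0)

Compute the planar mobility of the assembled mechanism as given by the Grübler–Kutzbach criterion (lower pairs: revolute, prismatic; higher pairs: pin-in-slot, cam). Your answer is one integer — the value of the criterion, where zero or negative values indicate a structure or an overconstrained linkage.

M = 2

[1;0;0] (link 0 is ground)
L+ [2;0;0]
PS(1,0)∈J2 [2;0;1]
L+ [3;0;1]
L+ [4;0;1]
PS(2,1)∈J2 [4;0;2]
R(3,0)∈J1 [4;1;2]
L+ [5;1;2]
P(4,0)∈J1 [5;2;2]
L+ [6;2;2]
R(2,4)∈J1 [6;3;2]
PS(5,1)∈J2 [6;3;3]
R(5,4)∈J1 [6;4;3]
R(5,0)∈J1 [6;5;3]
mobility = 15 − 10 − 3 = 2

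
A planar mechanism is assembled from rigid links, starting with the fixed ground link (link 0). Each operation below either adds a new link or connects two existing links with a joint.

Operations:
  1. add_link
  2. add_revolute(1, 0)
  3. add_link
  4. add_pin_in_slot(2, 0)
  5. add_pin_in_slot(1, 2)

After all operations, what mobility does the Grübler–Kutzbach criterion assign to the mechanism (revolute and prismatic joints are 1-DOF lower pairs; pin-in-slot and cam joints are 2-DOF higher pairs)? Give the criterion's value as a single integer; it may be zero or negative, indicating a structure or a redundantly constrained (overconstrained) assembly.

L=1 J1=0 J2=0
add link → L=2 J1=0 J2=0
R@1,0 dof=1 J1 → L=2 J1=1 J2=0
add link → L=3 J1=1 J2=0
PS@2,0 dof=2 J2 → L=3 J1=1 J2=1
PS@1,2 dof=2 J2 → L=3 J1=1 J2=2
M=3(L−1)−2J1−J2=3·2−2·1−2=2

M = 2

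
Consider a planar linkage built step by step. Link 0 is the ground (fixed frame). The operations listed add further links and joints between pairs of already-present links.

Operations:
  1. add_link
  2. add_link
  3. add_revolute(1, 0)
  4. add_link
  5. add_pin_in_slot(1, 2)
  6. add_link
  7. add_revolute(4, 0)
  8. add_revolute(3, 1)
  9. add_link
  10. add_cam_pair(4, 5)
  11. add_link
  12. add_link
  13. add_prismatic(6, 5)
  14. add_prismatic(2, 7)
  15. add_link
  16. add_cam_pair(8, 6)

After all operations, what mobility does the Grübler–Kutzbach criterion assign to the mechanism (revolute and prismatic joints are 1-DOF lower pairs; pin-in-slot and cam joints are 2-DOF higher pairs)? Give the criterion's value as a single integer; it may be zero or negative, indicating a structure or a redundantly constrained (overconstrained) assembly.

link 0 = ground. State L|J1|J2 = 1|0|0
+link1  2|0|0
+link2  3|0|0
R(1,0) f=1→J1  3|1|0
+link3  4|1|0
PS(1,2) f=2→J2  4|1|1
+link4  5|1|1
R(4,0) f=1→J1  5|2|1
R(3,1) f=1→J1  5|3|1
+link5  6|3|1
C(4,5) f=2→J2  6|3|2
+link6  7|3|2
+link7  8|3|2
P(6,5) f=1→J1  8|4|2
P(2,7) f=1→J1  8|5|2
+link8  9|5|2
C(8,6) f=2→J2  9|5|3
M = 3(9−1)−2·5−3 = 24−10−3 = 11

M = 11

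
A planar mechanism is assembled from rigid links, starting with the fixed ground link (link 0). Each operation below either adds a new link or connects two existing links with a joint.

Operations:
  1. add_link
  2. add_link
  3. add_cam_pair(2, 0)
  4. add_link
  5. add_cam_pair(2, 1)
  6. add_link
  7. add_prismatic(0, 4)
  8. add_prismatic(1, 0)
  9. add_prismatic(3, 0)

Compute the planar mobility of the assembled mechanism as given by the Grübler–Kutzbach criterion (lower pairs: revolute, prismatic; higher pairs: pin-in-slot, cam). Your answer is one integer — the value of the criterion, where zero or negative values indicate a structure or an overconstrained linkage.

L=1 J1=0 J2=0
add link → L=2 J1=0 J2=0
add link → L=3 J1=0 J2=0
C@2,0 dof=2 J2 → L=3 J1=0 J2=1
add link → L=4 J1=0 J2=1
C@2,1 dof=2 J2 → L=4 J1=0 J2=2
add link → L=5 J1=0 J2=2
P@0,4 dof=1 J1 → L=5 J1=1 J2=2
P@1,0 dof=1 J1 → L=5 J1=2 J2=2
P@3,0 dof=1 J1 → L=5 J1=3 J2=2
M=3(L−1)−2J1−J2=3·4−2·3−2=4

M = 4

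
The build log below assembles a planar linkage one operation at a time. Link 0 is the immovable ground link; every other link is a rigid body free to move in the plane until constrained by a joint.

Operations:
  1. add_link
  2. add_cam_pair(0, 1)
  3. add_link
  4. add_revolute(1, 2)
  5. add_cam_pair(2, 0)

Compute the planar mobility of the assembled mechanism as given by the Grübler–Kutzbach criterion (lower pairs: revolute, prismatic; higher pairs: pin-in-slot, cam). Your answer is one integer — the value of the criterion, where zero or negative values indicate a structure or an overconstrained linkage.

M = 2

(L,J1,J2)=(1,0,0); link0 fixed
link1: (2,0,0)
C 0-1 [J2]: (2,0,1)
link2: (3,0,1)
R 1-2 [J1]: (3,1,1)
C 2-0 [J2]: (3,1,2)
Grübler: 3·2 − 2·1 − 2 = 2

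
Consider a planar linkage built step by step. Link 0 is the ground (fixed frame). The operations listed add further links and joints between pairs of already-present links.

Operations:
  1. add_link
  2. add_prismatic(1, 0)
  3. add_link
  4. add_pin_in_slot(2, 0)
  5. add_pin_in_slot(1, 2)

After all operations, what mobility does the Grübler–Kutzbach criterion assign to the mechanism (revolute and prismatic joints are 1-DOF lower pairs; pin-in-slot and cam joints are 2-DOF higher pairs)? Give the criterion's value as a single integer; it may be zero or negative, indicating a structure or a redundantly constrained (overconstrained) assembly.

M = 2

L=1 J1=0 J2=0
add link → L=2 J1=0 J2=0
P@1,0 dof=1 J1 → L=2 J1=1 J2=0
add link → L=3 J1=1 J2=0
PS@2,0 dof=2 J2 → L=3 J1=1 J2=1
PS@1,2 dof=2 J2 → L=3 J1=1 J2=2
M=3(L−1)−2J1−J2=3·2−2·1−2=2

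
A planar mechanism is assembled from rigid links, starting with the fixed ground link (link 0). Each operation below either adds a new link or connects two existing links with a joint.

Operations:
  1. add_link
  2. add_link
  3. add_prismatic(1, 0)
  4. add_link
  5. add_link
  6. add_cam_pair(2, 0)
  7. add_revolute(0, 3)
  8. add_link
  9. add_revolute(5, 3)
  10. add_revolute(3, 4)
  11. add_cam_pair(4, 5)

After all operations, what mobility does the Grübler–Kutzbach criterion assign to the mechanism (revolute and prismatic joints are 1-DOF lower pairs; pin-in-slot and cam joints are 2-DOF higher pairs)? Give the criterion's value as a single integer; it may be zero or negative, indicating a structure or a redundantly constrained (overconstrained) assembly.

M = 5

L=1 J1=0 J2=0
add link → L=2 J1=0 J2=0
add link → L=3 J1=0 J2=0
P@1,0 dof=1 J1 → L=3 J1=1 J2=0
add link → L=4 J1=1 J2=0
add link → L=5 J1=1 J2=0
C@2,0 dof=2 J2 → L=5 J1=1 J2=1
R@0,3 dof=1 J1 → L=5 J1=2 J2=1
add link → L=6 J1=2 J2=1
R@5,3 dof=1 J1 → L=6 J1=3 J2=1
R@3,4 dof=1 J1 → L=6 J1=4 J2=1
C@4,5 dof=2 J2 → L=6 J1=4 J2=2
M=3(L−1)−2J1−J2=3·5−2·4−2=5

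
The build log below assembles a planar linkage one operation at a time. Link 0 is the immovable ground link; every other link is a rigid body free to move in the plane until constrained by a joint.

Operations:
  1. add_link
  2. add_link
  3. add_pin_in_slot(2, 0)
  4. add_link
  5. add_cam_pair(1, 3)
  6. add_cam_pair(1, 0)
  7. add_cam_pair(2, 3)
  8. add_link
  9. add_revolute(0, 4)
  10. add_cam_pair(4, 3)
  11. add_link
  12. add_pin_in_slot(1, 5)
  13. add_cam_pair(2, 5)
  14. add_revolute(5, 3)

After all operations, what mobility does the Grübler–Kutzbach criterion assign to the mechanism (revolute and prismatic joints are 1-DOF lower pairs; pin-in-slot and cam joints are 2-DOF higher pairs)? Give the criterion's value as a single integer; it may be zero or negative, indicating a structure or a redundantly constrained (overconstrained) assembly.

L=1 J1=0 J2=0
add link → L=2 J1=0 J2=0
add link → L=3 J1=0 J2=0
PS@2,0 dof=2 J2 → L=3 J1=0 J2=1
add link → L=4 J1=0 J2=1
C@1,3 dof=2 J2 → L=4 J1=0 J2=2
C@1,0 dof=2 J2 → L=4 J1=0 J2=3
C@2,3 dof=2 J2 → L=4 J1=0 J2=4
add link → L=5 J1=0 J2=4
R@0,4 dof=1 J1 → L=5 J1=1 J2=4
C@4,3 dof=2 J2 → L=5 J1=1 J2=5
add link → L=6 J1=1 J2=5
PS@1,5 dof=2 J2 → L=6 J1=1 J2=6
C@2,5 dof=2 J2 → L=6 J1=1 J2=7
R@5,3 dof=1 J1 → L=6 J1=2 J2=7
M=3(L−1)−2J1−J2=3·5−2·2−7=4

M = 4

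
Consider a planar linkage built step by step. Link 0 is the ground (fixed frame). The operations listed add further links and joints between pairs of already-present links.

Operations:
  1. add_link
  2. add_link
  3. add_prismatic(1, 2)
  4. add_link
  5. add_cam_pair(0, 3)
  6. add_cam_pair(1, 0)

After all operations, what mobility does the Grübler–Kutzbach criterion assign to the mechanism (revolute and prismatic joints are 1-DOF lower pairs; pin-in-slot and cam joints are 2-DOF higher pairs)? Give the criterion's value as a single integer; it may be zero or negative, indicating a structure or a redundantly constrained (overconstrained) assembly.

M = 5

(L,J1,J2)=(1,0,0); link0 fixed
link1: (2,0,0)
link2: (3,0,0)
P 1-2 [J1]: (3,1,0)
link3: (4,1,0)
C 0-3 [J2]: (4,1,1)
C 1-0 [J2]: (4,1,2)
Grübler: 3·3 − 2·1 − 2 = 5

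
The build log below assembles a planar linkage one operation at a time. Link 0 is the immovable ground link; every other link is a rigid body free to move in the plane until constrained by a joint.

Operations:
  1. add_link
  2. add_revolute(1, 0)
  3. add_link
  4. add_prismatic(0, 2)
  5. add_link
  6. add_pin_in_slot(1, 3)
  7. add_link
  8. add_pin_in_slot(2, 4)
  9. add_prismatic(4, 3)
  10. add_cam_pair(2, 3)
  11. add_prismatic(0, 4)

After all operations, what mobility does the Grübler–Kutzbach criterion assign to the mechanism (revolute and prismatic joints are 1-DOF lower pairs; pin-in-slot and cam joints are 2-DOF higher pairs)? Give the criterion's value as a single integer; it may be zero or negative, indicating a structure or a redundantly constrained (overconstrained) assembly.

[1;0;0] (link 0 is ground)
L+ [2;0;0]
R(1,0)∈J1 [2;1;0]
L+ [3;1;0]
P(0,2)∈J1 [3;2;0]
L+ [4;2;0]
PS(1,3)∈J2 [4;2;1]
L+ [5;2;1]
PS(2,4)∈J2 [5;2;2]
P(4,3)∈J1 [5;3;2]
C(2,3)∈J2 [5;3;3]
P(0,4)∈J1 [5;4;3]
mobility = 12 − 8 − 3 = 1

M = 1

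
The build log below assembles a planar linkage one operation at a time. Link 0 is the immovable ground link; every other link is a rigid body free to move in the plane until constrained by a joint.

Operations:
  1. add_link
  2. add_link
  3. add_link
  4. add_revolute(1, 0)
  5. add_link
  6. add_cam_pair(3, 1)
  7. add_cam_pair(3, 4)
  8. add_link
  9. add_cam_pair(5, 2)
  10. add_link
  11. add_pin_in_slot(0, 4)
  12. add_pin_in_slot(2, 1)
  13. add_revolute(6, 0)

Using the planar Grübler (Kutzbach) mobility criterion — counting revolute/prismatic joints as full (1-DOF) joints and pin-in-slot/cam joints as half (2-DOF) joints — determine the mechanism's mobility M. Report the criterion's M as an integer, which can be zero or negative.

link 0 = ground. State L|J1|J2 = 1|0|0
+link1  2|0|0
+link2  3|0|0
+link3  4|0|0
R(1,0) f=1→J1  4|1|0
+link4  5|1|0
C(3,1) f=2→J2  5|1|1
C(3,4) f=2→J2  5|1|2
+link5  6|1|2
C(5,2) f=2→J2  6|1|3
+link6  7|1|3
PS(0,4) f=2→J2  7|1|4
PS(2,1) f=2→J2  7|1|5
R(6,0) f=1→J1  7|2|5
M = 3(7−1)−2·2−5 = 18−4−5 = 9

M = 9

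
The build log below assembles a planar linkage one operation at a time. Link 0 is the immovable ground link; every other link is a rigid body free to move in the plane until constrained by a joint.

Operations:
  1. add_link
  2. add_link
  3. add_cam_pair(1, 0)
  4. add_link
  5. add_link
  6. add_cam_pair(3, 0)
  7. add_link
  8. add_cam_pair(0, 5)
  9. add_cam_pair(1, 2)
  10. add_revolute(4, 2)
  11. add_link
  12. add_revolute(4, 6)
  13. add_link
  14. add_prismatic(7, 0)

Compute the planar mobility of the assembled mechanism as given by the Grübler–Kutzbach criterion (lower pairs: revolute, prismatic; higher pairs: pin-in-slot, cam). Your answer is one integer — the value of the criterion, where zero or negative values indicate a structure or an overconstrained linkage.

M = 11

(L,J1,J2)=(1,0,0); link0 fixed
link1: (2,0,0)
link2: (3,0,0)
C 1-0 [J2]: (3,0,1)
link3: (4,0,1)
link4: (5,0,1)
C 3-0 [J2]: (5,0,2)
link5: (6,0,2)
C 0-5 [J2]: (6,0,3)
C 1-2 [J2]: (6,0,4)
R 4-2 [J1]: (6,1,4)
link6: (7,1,4)
R 4-6 [J1]: (7,2,4)
link7: (8,2,4)
P 7-0 [J1]: (8,3,4)
Grübler: 3·7 − 2·3 − 4 = 11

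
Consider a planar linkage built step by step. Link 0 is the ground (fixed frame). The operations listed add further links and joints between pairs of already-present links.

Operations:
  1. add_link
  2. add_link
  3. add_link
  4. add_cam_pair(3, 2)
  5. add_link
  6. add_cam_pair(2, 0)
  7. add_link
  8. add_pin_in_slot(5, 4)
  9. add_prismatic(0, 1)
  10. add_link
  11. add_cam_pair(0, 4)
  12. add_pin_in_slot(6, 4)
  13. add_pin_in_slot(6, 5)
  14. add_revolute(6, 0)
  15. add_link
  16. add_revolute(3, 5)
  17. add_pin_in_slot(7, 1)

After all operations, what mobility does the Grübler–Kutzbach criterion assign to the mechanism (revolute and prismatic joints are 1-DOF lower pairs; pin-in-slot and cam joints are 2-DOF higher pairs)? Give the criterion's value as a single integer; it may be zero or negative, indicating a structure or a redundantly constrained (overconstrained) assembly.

L=1 J1=0 J2=0
add link → L=2 J1=0 J2=0
add link → L=3 J1=0 J2=0
add link → L=4 J1=0 J2=0
C@3,2 dof=2 J2 → L=4 J1=0 J2=1
add link → L=5 J1=0 J2=1
C@2,0 dof=2 J2 → L=5 J1=0 J2=2
add link → L=6 J1=0 J2=2
PS@5,4 dof=2 J2 → L=6 J1=0 J2=3
P@0,1 dof=1 J1 → L=6 J1=1 J2=3
add link → L=7 J1=1 J2=3
C@0,4 dof=2 J2 → L=7 J1=1 J2=4
PS@6,4 dof=2 J2 → L=7 J1=1 J2=5
PS@6,5 dof=2 J2 → L=7 J1=1 J2=6
R@6,0 dof=1 J1 → L=7 J1=2 J2=6
add link → L=8 J1=2 J2=6
R@3,5 dof=1 J1 → L=8 J1=3 J2=6
PS@7,1 dof=2 J2 → L=8 J1=3 J2=7
M=3(L−1)−2J1−J2=3·7−2·3−7=8

M = 8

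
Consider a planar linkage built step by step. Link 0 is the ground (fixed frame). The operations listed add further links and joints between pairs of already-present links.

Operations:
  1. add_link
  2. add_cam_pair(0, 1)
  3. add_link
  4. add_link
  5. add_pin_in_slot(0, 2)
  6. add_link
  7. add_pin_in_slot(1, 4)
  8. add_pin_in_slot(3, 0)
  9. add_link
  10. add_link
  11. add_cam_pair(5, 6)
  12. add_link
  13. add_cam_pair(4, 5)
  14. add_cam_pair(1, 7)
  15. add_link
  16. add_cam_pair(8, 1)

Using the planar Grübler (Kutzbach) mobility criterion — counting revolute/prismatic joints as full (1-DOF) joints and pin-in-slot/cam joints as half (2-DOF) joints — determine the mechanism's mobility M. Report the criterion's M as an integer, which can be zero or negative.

M = 16

L=1 J1=0 J2=0
add link → L=2 J1=0 J2=0
C@0,1 dof=2 J2 → L=2 J1=0 J2=1
add link → L=3 J1=0 J2=1
add link → L=4 J1=0 J2=1
PS@0,2 dof=2 J2 → L=4 J1=0 J2=2
add link → L=5 J1=0 J2=2
PS@1,4 dof=2 J2 → L=5 J1=0 J2=3
PS@3,0 dof=2 J2 → L=5 J1=0 J2=4
add link → L=6 J1=0 J2=4
add link → L=7 J1=0 J2=4
C@5,6 dof=2 J2 → L=7 J1=0 J2=5
add link → L=8 J1=0 J2=5
C@4,5 dof=2 J2 → L=8 J1=0 J2=6
C@1,7 dof=2 J2 → L=8 J1=0 J2=7
add link → L=9 J1=0 J2=7
C@8,1 dof=2 J2 → L=9 J1=0 J2=8
M=3(L−1)−2J1−J2=3·8−2·0−8=16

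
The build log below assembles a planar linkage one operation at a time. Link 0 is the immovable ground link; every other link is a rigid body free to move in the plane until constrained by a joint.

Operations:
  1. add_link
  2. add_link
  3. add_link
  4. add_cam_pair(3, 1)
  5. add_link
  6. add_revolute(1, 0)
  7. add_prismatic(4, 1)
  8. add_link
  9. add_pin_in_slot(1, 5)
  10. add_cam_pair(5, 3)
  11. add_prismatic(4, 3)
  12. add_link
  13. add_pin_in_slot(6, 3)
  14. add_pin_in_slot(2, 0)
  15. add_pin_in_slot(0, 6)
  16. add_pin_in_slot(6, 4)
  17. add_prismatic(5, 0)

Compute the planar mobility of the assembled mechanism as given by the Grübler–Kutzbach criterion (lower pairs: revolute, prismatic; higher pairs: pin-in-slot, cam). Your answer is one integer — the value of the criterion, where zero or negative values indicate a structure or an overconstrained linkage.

[1;0;0] (link 0 is ground)
L+ [2;0;0]
L+ [3;0;0]
L+ [4;0;0]
C(3,1)∈J2 [4;0;1]
L+ [5;0;1]
R(1,0)∈J1 [5;1;1]
P(4,1)∈J1 [5;2;1]
L+ [6;2;1]
PS(1,5)∈J2 [6;2;2]
C(5,3)∈J2 [6;2;3]
P(4,3)∈J1 [6;3;3]
L+ [7;3;3]
PS(6,3)∈J2 [7;3;4]
PS(2,0)∈J2 [7;3;5]
PS(0,6)∈J2 [7;3;6]
PS(6,4)∈J2 [7;3;7]
P(5,0)∈J1 [7;4;7]
mobility = 18 − 8 − 7 = 3

M = 3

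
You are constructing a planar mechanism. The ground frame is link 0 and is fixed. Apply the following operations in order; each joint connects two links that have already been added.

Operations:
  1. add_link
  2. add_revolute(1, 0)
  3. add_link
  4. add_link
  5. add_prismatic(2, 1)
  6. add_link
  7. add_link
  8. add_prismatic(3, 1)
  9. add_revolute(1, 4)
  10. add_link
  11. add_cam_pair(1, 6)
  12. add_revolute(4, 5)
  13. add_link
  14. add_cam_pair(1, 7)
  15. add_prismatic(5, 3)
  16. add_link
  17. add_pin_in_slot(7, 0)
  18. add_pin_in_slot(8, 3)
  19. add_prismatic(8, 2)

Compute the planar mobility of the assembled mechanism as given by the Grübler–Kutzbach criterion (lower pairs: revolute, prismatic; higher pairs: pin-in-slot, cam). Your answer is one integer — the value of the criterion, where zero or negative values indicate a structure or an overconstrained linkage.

[1;0;0] (link 0 is ground)
L+ [2;0;0]
R(1,0)∈J1 [2;1;0]
L+ [3;1;0]
L+ [4;1;0]
P(2,1)∈J1 [4;2;0]
L+ [5;2;0]
L+ [6;2;0]
P(3,1)∈J1 [6;3;0]
R(1,4)∈J1 [6;4;0]
L+ [7;4;0]
C(1,6)∈J2 [7;4;1]
R(4,5)∈J1 [7;5;1]
L+ [8;5;1]
C(1,7)∈J2 [8;5;2]
P(5,3)∈J1 [8;6;2]
L+ [9;6;2]
PS(7,0)∈J2 [9;6;3]
PS(8,3)∈J2 [9;6;4]
P(8,2)∈J1 [9;7;4]
mobility = 24 − 14 − 4 = 6

M = 6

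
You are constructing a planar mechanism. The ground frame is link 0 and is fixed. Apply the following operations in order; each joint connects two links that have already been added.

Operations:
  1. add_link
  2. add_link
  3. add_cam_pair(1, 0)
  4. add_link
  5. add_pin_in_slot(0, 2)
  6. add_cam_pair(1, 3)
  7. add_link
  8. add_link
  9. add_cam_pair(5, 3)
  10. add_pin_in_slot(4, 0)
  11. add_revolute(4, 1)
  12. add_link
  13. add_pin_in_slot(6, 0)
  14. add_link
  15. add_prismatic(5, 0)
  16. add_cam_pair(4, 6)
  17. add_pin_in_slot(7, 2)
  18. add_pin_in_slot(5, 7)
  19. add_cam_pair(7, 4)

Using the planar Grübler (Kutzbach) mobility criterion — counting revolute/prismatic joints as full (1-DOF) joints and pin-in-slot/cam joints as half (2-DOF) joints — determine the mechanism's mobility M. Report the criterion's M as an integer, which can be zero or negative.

M = 7

(L,J1,J2)=(1,0,0); link0 fixed
link1: (2,0,0)
link2: (3,0,0)
C 1-0 [J2]: (3,0,1)
link3: (4,0,1)
PS 0-2 [J2]: (4,0,2)
C 1-3 [J2]: (4,0,3)
link4: (5,0,3)
link5: (6,0,3)
C 5-3 [J2]: (6,0,4)
PS 4-0 [J2]: (6,0,5)
R 4-1 [J1]: (6,1,5)
link6: (7,1,5)
PS 6-0 [J2]: (7,1,6)
link7: (8,1,6)
P 5-0 [J1]: (8,2,6)
C 4-6 [J2]: (8,2,7)
PS 7-2 [J2]: (8,2,8)
PS 5-7 [J2]: (8,2,9)
C 7-4 [J2]: (8,2,10)
Grübler: 3·7 − 2·2 − 10 = 7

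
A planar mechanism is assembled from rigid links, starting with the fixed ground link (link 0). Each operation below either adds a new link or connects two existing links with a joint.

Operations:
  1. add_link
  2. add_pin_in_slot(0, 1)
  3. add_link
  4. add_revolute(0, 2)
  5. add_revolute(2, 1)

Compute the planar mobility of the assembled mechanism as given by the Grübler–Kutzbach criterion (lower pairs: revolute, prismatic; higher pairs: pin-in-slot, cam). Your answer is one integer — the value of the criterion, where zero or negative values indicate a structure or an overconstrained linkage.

M = 1

(L,J1,J2)=(1,0,0); link0 fixed
link1: (2,0,0)
PS 0-1 [J2]: (2,0,1)
link2: (3,0,1)
R 0-2 [J1]: (3,1,1)
R 2-1 [J1]: (3,2,1)
Grübler: 3·2 − 2·2 − 1 = 1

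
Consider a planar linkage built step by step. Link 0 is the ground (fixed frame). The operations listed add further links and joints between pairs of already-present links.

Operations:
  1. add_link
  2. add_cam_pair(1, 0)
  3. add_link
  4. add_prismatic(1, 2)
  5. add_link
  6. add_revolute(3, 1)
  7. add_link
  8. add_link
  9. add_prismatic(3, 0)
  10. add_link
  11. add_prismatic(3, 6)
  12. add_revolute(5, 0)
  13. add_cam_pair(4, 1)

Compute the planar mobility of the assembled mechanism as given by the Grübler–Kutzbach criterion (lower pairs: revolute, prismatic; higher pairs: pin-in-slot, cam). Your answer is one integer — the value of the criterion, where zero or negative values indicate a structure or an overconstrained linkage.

link 0 = ground. State L|J1|J2 = 1|0|0
+link1  2|0|0
C(1,0) f=2→J2  2|0|1
+link2  3|0|1
P(1,2) f=1→J1  3|1|1
+link3  4|1|1
R(3,1) f=1→J1  4|2|1
+link4  5|2|1
+link5  6|2|1
P(3,0) f=1→J1  6|3|1
+link6  7|3|1
P(3,6) f=1→J1  7|4|1
R(5,0) f=1→J1  7|5|1
C(4,1) f=2→J2  7|5|2
M = 3(7−1)−2·5−2 = 18−10−2 = 6

M = 6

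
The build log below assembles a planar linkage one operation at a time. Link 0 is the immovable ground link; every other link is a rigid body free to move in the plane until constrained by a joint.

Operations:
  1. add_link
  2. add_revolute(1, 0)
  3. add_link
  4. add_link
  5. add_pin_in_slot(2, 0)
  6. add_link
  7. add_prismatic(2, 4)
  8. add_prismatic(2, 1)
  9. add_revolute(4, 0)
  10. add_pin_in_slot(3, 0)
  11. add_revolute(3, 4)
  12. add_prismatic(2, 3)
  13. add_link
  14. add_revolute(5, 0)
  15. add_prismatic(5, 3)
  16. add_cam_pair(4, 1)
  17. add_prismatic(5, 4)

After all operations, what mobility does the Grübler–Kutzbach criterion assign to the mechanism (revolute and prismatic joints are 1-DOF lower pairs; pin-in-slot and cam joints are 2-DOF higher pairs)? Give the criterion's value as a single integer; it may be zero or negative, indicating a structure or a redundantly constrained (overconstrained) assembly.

M = -6

ground; <1,0,0>
#1 <2,0,0>
R:1↔0 J1 <2,1,0>
#2 <3,1,0>
#3 <4,1,0>
PS:2↔0 J2 <4,1,1>
#4 <5,1,1>
P:2↔4 J1 <5,2,1>
P:2↔1 J1 <5,3,1>
R:4↔0 J1 <5,4,1>
PS:3↔0 J2 <5,4,2>
R:3↔4 J1 <5,5,2>
P:2↔3 J1 <5,6,2>
#5 <6,6,2>
R:5↔0 J1 <6,7,2>
P:5↔3 J1 <6,8,2>
C:4↔1 J2 <6,8,3>
P:5↔4 J1 <6,9,3>
3×5 − 2×9 − 1×3 = -6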